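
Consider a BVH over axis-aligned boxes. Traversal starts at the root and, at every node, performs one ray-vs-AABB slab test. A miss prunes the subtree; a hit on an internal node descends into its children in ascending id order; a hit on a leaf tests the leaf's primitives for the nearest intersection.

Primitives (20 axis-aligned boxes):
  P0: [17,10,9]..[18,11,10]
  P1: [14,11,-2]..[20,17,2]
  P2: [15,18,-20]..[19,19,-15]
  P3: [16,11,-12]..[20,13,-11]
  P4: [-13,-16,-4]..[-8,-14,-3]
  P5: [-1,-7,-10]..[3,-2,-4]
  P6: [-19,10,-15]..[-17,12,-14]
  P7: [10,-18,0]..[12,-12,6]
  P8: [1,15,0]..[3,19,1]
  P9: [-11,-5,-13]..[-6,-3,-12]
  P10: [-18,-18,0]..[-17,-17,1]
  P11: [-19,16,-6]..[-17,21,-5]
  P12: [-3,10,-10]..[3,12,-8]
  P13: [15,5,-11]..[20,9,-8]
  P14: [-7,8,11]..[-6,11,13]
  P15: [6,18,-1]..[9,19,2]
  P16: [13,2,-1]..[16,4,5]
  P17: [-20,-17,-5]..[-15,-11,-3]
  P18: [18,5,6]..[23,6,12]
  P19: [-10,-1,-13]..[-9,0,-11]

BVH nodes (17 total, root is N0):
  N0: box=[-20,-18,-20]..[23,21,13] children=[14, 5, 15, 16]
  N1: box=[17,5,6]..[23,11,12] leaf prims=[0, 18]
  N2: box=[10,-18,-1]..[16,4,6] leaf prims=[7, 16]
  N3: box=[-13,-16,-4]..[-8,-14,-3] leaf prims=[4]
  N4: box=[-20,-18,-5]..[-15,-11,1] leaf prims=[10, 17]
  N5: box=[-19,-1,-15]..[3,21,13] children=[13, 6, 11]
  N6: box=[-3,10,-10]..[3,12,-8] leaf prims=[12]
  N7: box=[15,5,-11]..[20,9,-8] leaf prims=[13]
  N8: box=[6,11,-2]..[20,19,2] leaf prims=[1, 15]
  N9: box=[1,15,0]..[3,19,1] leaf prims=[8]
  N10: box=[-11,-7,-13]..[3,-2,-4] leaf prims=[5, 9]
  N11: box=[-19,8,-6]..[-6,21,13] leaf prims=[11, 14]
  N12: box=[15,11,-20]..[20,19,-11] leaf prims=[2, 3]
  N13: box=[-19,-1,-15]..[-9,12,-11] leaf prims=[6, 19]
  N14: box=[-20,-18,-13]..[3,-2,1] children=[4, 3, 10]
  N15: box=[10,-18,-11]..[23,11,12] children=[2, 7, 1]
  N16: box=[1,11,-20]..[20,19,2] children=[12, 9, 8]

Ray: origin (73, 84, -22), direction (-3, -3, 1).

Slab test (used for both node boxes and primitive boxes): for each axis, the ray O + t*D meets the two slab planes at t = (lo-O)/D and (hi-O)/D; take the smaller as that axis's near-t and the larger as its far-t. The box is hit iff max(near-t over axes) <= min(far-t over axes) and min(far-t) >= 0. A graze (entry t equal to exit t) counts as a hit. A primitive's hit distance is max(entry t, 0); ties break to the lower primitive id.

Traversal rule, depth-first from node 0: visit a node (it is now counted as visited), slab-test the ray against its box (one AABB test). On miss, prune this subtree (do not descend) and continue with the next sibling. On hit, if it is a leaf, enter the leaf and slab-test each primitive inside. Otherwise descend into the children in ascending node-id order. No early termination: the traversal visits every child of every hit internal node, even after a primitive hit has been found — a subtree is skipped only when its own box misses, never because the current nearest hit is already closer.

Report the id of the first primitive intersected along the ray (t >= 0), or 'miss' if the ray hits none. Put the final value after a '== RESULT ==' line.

Walk:
N0 x:[50/3,31] y:[21,34] z:[2,35] -> hit [21,31], descend [5, 14, 15, 16]
  N5 x:[70/3,92/3] y:[21,85/3] z:[7,35] -> hit [70/3,85/3], descend [6, 11, 13]
    N6 x:[70/3,76/3] y:[24,74/3] z:[12,14] -> miss, prune
    N11 x:[79/3,92/3] y:[21,76/3] z:[16,35] -> miss, prune
    N13 x:[82/3,92/3] y:[24,85/3] z:[7,11] -> miss, prune
  N14 x:[70/3,31] y:[86/3,34] z:[9,23] -> miss, prune
  N15 x:[50/3,21] y:[73/3,34] z:[11,34] -> miss, prune
  N16 x:[53/3,24] y:[65/3,73/3] z:[2,24] -> hit [65/3,24], descend [8, 9, 12]
    N8 x:[53/3,67/3] y:[65/3,73/3] z:[20,24] -> hit [65/3,67/3] leaf, test {P1(miss), P15@t=65/3}
    N9 x:[70/3,24] y:[65/3,23] z:[22,23] -> miss, prune
    N12 x:[53/3,58/3] y:[65/3,73/3] z:[2,11] -> miss, prune

Summary -> nodes [0, 5, 6, 11, 13, 14, 15, 16, 8, 9, 12]; box-tests=11; leaf-entries=1; first=P15

== RESULT ==
15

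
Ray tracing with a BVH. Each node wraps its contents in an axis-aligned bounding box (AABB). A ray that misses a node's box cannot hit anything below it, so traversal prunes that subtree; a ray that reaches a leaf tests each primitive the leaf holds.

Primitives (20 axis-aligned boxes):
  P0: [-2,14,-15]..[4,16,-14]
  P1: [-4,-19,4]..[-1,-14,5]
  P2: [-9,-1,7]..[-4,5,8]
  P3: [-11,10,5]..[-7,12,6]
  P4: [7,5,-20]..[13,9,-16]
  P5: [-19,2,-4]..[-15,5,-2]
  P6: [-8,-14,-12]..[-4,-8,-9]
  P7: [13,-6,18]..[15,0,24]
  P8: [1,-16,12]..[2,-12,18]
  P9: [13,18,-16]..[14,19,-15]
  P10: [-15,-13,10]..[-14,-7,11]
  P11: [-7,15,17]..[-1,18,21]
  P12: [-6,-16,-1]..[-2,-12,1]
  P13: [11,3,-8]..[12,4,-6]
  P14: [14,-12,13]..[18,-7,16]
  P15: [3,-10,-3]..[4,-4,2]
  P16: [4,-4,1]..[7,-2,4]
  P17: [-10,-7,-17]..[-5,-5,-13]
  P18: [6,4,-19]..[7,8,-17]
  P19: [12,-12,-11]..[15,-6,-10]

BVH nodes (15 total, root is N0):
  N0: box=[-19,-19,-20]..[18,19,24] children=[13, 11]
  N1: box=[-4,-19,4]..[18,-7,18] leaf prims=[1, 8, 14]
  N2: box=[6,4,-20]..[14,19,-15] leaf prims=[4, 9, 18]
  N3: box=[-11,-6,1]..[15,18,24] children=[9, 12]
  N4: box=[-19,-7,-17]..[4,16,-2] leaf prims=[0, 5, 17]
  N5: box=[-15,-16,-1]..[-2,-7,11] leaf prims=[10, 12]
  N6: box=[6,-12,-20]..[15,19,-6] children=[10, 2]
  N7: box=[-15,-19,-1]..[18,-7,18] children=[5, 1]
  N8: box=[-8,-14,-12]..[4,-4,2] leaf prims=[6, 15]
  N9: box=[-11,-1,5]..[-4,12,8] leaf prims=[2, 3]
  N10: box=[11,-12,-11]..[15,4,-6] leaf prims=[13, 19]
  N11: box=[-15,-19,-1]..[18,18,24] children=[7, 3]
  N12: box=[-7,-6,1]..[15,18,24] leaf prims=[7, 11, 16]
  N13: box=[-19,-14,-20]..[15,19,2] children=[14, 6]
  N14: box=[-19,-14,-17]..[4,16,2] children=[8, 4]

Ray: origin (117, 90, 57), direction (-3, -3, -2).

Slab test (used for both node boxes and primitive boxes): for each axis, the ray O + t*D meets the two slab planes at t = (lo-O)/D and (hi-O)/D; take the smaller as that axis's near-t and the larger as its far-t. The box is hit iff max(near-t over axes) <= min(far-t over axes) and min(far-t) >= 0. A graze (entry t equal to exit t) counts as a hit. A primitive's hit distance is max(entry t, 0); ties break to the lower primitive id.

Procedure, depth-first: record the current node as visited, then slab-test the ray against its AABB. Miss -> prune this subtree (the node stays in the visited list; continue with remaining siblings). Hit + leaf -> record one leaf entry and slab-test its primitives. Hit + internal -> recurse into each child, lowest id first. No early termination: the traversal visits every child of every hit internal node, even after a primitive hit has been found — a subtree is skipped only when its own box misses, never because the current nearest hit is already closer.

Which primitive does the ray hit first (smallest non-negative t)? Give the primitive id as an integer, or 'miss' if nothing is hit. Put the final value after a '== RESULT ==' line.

Walk:
N0 x:[33,136/3] y:[71/3,109/3] z:[33/2,77/2] -> hit [33,109/3], descend [11, 13]
  N11 x:[33,44] y:[24,109/3] z:[33/2,29] -> miss, prune
  N13 x:[34,136/3] y:[71/3,104/3] z:[55/2,77/2] -> hit [34,104/3], descend [6, 14]
    N6 x:[34,37] y:[71/3,34] z:[63/2,77/2] -> hit [34,34], descend [2, 10]
      N2 x:[103/3,37] y:[71/3,86/3] z:[36,77/2] -> miss, prune
      N10 x:[34,106/3] y:[86/3,34] z:[63/2,34] -> hit [34,34] leaf, test {P13(miss), P19@t=34}
    N14 x:[113/3,136/3] y:[74/3,104/3] z:[55/2,37] -> miss, prune

order=[0, 11, 13, 6, 2, 10, 14]  |boxes|=7  |leaves|=1  hit=P19

== RESULT ==
19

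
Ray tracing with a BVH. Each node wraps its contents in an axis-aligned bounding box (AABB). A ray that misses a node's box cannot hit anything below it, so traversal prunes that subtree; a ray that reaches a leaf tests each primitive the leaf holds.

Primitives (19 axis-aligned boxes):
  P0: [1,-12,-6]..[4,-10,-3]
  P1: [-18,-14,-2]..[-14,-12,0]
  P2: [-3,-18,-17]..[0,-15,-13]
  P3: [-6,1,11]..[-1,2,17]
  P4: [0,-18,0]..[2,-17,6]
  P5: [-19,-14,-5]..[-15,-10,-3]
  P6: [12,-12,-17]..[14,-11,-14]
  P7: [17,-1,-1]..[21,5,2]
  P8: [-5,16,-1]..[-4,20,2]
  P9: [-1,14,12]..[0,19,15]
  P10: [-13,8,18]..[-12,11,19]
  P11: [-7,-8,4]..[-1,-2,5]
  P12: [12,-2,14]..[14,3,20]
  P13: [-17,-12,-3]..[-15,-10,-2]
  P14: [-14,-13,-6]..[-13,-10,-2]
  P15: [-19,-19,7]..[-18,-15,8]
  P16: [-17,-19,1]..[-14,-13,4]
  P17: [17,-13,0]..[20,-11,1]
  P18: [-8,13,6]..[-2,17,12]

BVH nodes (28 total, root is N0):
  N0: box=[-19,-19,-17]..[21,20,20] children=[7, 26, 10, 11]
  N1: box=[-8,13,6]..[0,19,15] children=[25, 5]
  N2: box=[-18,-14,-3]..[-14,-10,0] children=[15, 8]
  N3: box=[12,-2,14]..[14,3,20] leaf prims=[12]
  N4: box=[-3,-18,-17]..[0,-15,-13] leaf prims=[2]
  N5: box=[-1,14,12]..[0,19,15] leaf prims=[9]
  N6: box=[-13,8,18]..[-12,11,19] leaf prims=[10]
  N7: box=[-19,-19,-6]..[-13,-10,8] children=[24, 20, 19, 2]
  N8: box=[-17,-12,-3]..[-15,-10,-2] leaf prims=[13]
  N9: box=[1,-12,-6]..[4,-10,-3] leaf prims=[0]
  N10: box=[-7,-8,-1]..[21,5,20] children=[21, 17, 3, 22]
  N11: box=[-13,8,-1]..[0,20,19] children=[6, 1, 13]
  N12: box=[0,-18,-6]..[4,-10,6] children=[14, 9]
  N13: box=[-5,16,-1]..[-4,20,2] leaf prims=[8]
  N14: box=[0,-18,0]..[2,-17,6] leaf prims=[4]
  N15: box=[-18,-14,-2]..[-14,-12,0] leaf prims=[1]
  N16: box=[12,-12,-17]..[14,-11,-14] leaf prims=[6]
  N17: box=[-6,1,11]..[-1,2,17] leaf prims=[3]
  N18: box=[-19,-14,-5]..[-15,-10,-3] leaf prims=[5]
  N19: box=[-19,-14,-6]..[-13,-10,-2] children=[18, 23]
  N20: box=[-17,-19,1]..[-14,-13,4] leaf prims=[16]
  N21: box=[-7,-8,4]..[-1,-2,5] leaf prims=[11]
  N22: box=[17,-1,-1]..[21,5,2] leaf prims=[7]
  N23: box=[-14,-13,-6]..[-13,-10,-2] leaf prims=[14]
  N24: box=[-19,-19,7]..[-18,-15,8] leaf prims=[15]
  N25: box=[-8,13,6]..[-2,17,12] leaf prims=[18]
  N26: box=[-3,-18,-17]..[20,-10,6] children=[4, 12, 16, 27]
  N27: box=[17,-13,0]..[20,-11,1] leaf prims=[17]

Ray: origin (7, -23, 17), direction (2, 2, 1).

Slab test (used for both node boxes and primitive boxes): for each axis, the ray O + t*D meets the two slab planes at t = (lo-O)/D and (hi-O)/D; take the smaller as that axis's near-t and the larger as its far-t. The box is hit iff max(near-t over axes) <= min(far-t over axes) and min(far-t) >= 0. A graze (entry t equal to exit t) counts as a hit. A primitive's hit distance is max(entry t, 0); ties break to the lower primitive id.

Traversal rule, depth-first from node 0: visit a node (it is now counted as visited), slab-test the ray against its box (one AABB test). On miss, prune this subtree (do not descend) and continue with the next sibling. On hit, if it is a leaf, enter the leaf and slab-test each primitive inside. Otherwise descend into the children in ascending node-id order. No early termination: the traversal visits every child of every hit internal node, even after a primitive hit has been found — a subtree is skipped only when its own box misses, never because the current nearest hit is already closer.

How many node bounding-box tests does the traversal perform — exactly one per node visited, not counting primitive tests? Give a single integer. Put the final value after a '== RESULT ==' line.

Trace the traversal:
N0 x:[-13,7] y:[2,43/2] z:[-34,3] -> hit [2,3], descend [7, 10, 11, 26]
  N7 x:[-13,-10] y:[2,13/2] z:[-23,-9] -> miss, prune
  N10 x:[-7,7] y:[15/2,14] z:[-18,3] -> miss, prune
  N11 x:[-10,-7/2] y:[31/2,43/2] z:[-18,2] -> miss, prune
  N26 x:[-5,13/2] y:[5/2,13/2] z:[-34,-11] -> miss, prune

order=[0, 7, 10, 11, 26]  |boxes|=5  |leaves|=0  hit=miss

== RESULT ==
5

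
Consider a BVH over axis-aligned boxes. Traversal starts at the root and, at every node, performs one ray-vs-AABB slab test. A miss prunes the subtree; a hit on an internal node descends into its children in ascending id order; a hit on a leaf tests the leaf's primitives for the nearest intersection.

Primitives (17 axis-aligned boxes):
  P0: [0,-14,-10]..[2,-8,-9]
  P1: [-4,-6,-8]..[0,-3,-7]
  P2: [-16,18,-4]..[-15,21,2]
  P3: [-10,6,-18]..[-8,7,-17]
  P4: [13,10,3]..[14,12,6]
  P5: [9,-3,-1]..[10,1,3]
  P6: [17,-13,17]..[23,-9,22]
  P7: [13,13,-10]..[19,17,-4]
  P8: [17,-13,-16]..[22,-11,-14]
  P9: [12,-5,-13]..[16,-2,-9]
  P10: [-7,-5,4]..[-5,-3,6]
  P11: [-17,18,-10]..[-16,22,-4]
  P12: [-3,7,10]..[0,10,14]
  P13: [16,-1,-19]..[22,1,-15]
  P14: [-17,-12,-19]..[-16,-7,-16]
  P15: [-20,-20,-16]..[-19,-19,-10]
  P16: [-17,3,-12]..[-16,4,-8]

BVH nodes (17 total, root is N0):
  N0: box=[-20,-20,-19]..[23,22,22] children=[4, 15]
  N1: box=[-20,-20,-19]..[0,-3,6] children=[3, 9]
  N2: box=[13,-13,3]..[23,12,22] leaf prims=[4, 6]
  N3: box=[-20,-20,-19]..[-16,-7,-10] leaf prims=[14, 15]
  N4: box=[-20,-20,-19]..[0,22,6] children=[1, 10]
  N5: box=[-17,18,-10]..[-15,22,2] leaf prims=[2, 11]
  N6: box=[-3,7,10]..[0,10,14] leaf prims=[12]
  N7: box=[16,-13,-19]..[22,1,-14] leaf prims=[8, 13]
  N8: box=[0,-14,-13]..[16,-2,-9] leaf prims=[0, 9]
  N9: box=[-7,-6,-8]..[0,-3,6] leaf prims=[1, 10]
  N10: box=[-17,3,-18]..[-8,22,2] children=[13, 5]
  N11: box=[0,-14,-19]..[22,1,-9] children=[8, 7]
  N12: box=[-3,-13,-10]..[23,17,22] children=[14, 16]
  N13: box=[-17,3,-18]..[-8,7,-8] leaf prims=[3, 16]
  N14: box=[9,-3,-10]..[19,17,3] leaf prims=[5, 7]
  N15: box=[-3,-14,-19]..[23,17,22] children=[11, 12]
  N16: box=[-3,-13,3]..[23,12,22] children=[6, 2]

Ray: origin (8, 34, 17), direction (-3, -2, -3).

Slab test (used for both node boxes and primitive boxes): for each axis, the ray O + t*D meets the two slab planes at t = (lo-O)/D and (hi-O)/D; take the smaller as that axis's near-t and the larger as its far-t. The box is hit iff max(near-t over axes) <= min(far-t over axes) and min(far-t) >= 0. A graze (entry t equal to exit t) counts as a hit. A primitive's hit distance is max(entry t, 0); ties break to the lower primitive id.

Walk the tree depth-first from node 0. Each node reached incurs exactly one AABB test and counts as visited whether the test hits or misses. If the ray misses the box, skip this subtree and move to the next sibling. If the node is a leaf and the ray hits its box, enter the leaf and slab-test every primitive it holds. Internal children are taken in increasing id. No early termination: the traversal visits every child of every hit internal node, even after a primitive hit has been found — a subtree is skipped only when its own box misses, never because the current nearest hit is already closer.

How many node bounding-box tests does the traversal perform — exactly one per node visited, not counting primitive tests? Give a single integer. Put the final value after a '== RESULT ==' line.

Traverse from the root:
N0 x:[-5,28/3] y:[6,27] z:[-5/3,12] -> hit [6,28/3], descend [4, 15]
  N4 x:[8/3,28/3] y:[6,27] z:[11/3,12] -> hit [6,28/3], descend [1, 10]
    N1 x:[8/3,28/3] y:[37/2,27] z:[11/3,12] -> miss, prune
    N10 x:[16/3,25/3] y:[6,31/2] z:[5,35/3] -> hit [6,25/3], descend [5, 13]
      N5 x:[23/3,25/3] y:[6,8] z:[5,9] -> hit [23/3,8] leaf, test {P2(miss), P11@t=8}
      N13 x:[16/3,25/3] y:[27/2,31/2] z:[25/3,35/3] -> miss, prune
  N15 x:[-5,11/3] y:[17/2,24] z:[-5/3,12] -> miss, prune

7 AABB tests over nodes [0, 4, 1, 10, 5, 13, 15]; 1 leaf entered; closest P11.

== RESULT ==
7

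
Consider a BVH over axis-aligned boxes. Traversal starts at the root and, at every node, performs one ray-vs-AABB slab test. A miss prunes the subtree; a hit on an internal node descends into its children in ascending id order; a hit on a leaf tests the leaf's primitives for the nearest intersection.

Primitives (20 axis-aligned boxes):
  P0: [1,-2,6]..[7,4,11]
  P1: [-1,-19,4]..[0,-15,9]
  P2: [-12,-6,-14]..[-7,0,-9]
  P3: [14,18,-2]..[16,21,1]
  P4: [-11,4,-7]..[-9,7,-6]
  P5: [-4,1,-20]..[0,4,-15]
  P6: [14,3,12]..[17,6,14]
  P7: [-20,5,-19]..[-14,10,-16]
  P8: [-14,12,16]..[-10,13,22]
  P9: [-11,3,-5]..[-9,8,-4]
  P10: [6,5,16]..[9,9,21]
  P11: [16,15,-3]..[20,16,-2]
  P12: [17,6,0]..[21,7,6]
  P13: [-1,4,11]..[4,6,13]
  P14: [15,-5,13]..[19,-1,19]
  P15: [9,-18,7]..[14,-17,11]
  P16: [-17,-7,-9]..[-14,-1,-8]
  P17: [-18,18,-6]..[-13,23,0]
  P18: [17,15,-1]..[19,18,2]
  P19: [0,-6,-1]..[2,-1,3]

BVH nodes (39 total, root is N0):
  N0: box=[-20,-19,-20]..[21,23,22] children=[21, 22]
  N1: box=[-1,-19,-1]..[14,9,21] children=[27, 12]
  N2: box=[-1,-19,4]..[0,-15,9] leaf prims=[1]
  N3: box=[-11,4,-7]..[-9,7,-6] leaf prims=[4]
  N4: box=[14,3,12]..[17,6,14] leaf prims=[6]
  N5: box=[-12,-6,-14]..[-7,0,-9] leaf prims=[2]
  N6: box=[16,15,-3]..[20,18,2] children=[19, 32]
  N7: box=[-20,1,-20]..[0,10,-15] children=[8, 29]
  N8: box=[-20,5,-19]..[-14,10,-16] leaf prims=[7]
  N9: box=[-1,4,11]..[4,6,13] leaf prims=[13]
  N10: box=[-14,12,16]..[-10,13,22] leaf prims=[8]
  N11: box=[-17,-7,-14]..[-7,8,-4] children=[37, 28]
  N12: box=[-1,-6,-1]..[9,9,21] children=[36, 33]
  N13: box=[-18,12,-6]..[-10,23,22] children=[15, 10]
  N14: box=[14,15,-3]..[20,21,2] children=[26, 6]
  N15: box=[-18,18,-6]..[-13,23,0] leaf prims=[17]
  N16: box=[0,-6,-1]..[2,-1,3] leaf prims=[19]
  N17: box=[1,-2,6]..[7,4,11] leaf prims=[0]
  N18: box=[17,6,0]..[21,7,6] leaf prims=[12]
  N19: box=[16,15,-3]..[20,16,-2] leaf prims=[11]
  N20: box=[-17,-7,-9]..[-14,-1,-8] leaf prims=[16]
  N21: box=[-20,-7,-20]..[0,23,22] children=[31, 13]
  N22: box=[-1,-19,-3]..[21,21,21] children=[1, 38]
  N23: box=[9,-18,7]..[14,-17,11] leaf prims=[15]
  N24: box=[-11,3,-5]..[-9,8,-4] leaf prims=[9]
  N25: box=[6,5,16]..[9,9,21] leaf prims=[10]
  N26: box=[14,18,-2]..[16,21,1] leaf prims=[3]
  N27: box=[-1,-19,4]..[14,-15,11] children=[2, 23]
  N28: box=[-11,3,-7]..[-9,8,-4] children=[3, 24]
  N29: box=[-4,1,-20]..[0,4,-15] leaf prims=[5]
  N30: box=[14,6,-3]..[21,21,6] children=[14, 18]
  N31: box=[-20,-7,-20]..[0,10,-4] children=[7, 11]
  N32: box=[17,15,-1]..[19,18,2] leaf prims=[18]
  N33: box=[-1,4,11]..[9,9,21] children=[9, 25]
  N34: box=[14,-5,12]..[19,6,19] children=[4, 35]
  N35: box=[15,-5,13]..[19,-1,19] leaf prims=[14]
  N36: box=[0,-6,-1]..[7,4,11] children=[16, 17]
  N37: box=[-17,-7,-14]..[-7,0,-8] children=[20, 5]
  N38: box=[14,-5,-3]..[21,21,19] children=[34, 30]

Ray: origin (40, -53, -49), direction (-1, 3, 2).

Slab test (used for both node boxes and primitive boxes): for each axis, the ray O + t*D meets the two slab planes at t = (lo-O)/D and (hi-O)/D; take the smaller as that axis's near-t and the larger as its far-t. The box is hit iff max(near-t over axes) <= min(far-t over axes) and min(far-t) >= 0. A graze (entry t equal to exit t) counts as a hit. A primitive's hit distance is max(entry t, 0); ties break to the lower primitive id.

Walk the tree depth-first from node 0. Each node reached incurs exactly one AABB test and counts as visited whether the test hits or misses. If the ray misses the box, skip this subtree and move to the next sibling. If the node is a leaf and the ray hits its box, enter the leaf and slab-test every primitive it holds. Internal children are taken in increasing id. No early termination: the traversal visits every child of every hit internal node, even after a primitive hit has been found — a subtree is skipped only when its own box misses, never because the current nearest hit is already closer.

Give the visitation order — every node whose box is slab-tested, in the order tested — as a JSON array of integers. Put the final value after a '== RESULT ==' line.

Traverse from the root:
N0 x:[19,60] y:[34/3,76/3] z:[29/2,71/2] -> hit [19,76/3], descend [21, 22]
  N21 x:[40,60] y:[46/3,76/3] z:[29/2,71/2] -> miss, prune
  N22 x:[19,41] y:[34/3,74/3] z:[23,35] -> hit [23,74/3], descend [1, 38]
    N1 x:[26,41] y:[34/3,62/3] z:[24,35] -> miss, prune
    N38 x:[19,26] y:[16,74/3] z:[23,34] -> hit [23,74/3], descend [30, 34]
      N30 x:[19,26] y:[59/3,74/3] z:[23,55/2] -> hit [23,74/3], descend [14, 18]
        N14 x:[20,26] y:[68/3,74/3] z:[23,51/2] -> hit [23,74/3], descend [6, 26]
          N6 x:[20,24] y:[68/3,71/3] z:[23,51/2] -> hit [23,71/3], descend [19, 32]
            N19 x:[20,24] y:[68/3,23] z:[23,47/2] -> hit [23,23] leaf, test {P11@t=23}
            N32 x:[21,23] y:[68/3,71/3] z:[24,51/2] -> miss, prune
          N26 x:[24,26] y:[71/3,74/3] z:[47/2,25] -> hit [24,74/3] leaf, test {P3@t=24}
        N18 x:[19,23] y:[59/3,20] z:[49/2,55/2] -> miss, prune
      N34 x:[21,26] y:[16,59/3] z:[61/2,34] -> miss, prune

Visited [0, 21, 22, 1, 38, 30, 14, 6, 19, 32, 26, 18, 34]. Tests: 13 box, 2 leaf. Nearest: P11.

== RESULT ==
[0, 21, 22, 1, 38, 30, 14, 6, 19, 32, 26, 18, 34]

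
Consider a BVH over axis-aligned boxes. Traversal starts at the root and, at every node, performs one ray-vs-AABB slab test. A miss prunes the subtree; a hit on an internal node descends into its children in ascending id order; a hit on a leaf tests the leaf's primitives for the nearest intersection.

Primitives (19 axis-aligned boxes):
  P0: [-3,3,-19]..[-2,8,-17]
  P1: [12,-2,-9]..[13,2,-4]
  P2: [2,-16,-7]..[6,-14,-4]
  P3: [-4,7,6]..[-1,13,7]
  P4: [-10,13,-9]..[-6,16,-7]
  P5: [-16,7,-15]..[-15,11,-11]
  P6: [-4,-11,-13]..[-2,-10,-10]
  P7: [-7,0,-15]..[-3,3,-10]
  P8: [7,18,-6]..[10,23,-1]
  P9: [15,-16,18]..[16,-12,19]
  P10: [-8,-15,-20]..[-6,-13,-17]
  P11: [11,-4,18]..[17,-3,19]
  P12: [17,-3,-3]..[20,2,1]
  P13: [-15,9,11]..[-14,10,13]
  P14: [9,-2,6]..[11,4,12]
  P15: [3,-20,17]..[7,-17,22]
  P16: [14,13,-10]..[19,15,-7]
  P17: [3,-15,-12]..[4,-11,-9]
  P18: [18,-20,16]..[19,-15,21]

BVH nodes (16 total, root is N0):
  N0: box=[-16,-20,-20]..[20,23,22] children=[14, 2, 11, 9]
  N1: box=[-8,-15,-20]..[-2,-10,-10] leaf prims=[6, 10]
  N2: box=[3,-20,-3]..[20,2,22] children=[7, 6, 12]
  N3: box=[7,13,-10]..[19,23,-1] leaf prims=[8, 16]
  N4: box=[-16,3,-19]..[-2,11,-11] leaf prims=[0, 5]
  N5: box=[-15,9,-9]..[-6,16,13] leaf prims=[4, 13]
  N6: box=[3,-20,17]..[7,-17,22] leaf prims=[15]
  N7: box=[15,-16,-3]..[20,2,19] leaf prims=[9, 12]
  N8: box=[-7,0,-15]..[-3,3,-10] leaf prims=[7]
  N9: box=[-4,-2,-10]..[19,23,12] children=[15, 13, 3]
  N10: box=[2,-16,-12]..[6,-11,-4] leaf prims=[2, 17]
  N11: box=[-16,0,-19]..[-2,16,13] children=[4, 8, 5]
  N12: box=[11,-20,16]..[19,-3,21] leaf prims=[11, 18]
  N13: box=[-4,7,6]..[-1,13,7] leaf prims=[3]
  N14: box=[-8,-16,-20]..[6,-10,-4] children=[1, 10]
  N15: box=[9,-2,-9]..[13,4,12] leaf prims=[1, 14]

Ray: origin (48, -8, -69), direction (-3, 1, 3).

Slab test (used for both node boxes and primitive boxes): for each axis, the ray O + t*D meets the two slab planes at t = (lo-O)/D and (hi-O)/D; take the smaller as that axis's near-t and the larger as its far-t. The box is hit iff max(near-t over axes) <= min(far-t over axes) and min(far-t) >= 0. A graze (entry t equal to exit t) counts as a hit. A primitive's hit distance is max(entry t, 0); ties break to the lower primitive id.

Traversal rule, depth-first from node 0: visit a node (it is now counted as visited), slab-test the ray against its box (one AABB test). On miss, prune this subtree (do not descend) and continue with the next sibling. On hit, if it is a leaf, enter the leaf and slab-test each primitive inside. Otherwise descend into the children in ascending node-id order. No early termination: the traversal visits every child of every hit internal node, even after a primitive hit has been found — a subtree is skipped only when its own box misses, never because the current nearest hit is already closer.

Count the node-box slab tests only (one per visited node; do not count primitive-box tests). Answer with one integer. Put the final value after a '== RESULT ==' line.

Traverse from the root:
N0 x:[28/3,64/3] y:[-12,31] z:[49/3,91/3] -> hit [49/3,64/3], descend [2, 9, 11, 14]
  N2 x:[28/3,15] y:[-12,10] z:[22,91/3] -> miss, prune
  N9 x:[29/3,52/3] y:[6,31] z:[59/3,27] -> miss, prune
  N11 x:[50/3,64/3] y:[8,24] z:[50/3,82/3] -> hit [50/3,64/3], descend [4, 5, 8]
    N4 x:[50/3,64/3] y:[11,19] z:[50/3,58/3] -> hit [50/3,19] leaf, test {P0(miss), P5(miss)}
    N5 x:[18,21] y:[17,24] z:[20,82/3] -> hit [20,21] leaf, test {P4(miss), P13(miss)}
    N8 x:[17,55/3] y:[8,11] z:[18,59/3] -> miss, prune
  N14 x:[14,56/3] y:[-8,-2] z:[49/3,65/3] -> miss, prune

Visited [0, 2, 9, 11, 4, 5, 8, 14]. Tests: 8 box, 2 leaf. Nearest: miss.

== RESULT ==
8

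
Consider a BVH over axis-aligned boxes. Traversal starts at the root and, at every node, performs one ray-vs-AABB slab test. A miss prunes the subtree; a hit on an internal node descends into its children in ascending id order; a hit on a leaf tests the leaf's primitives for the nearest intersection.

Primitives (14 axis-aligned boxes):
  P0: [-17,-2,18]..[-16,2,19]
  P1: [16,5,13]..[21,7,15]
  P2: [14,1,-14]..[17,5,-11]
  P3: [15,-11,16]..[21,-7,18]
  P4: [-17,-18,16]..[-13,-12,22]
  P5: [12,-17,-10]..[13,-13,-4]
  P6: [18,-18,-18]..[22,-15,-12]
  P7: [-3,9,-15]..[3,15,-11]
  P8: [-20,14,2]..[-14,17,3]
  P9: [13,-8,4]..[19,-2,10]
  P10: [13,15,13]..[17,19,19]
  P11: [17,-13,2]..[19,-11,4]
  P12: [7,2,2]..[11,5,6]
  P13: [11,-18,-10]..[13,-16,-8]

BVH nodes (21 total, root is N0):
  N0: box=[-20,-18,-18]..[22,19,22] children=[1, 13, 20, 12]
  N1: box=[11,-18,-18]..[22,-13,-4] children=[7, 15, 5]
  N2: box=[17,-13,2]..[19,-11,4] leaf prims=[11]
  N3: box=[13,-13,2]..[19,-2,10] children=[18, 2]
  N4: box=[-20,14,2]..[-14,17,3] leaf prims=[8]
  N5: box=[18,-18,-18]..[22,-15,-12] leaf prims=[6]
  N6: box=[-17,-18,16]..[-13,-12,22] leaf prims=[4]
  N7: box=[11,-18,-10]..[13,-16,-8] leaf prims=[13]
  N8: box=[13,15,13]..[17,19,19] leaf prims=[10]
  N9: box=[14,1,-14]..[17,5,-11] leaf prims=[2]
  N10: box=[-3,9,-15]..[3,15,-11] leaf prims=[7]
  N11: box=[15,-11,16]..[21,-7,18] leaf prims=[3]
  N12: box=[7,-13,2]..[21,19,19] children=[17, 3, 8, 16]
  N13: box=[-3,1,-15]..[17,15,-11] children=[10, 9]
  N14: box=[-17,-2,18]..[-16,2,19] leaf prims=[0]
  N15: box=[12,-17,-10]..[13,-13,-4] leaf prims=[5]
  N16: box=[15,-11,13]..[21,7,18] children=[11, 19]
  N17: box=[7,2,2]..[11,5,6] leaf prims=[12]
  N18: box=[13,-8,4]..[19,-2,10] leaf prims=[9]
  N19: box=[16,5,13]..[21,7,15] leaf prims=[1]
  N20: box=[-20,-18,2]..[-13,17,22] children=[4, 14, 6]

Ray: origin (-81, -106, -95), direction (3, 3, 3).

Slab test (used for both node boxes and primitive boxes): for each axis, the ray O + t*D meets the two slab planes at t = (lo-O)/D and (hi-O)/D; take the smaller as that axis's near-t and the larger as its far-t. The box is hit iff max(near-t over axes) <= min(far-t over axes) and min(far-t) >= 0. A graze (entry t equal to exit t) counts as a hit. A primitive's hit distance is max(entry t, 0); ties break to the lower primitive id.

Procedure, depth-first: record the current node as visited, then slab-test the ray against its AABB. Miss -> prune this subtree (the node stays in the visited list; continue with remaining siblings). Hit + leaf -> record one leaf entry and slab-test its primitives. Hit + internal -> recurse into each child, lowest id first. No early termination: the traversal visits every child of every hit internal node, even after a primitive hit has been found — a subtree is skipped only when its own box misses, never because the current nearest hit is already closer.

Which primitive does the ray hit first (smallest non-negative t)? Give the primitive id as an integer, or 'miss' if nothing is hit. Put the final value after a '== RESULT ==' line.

Trace the traversal:
N0 x:[61/3,103/3] y:[88/3,125/3] z:[77/3,39] -> hit [88/3,103/3], descend [1, 12, 13, 20]
  N1 x:[92/3,103/3] y:[88/3,31] z:[77/3,91/3] -> miss, prune
  N12 x:[88/3,34] y:[31,125/3] z:[97/3,38] -> hit [97/3,34], descend [3, 8, 16, 17]
    N3 x:[94/3,100/3] y:[31,104/3] z:[97/3,35] -> hit [97/3,100/3], descend [2, 18]
      N2 x:[98/3,100/3] y:[31,95/3] z:[97/3,33] -> miss, prune
      N18 x:[94/3,100/3] y:[98/3,104/3] z:[33,35] -> hit [33,100/3] leaf, test {P9@t=33}
    N8 x:[94/3,98/3] y:[121/3,125/3] z:[36,38] -> miss, prune
    N16 x:[32,34] y:[95/3,113/3] z:[36,113/3] -> miss, prune
    N17 x:[88/3,92/3] y:[36,37] z:[97/3,101/3] -> miss, prune
  N13 x:[26,98/3] y:[107/3,121/3] z:[80/3,28] -> miss, prune
  N20 x:[61/3,68/3] y:[88/3,41] z:[97/3,39] -> miss, prune

11 AABB tests over nodes [0, 1, 12, 3, 2, 18, 8, 16, 17, 13, 20]; 1 leaf entered; closest P9.

== RESULT ==
9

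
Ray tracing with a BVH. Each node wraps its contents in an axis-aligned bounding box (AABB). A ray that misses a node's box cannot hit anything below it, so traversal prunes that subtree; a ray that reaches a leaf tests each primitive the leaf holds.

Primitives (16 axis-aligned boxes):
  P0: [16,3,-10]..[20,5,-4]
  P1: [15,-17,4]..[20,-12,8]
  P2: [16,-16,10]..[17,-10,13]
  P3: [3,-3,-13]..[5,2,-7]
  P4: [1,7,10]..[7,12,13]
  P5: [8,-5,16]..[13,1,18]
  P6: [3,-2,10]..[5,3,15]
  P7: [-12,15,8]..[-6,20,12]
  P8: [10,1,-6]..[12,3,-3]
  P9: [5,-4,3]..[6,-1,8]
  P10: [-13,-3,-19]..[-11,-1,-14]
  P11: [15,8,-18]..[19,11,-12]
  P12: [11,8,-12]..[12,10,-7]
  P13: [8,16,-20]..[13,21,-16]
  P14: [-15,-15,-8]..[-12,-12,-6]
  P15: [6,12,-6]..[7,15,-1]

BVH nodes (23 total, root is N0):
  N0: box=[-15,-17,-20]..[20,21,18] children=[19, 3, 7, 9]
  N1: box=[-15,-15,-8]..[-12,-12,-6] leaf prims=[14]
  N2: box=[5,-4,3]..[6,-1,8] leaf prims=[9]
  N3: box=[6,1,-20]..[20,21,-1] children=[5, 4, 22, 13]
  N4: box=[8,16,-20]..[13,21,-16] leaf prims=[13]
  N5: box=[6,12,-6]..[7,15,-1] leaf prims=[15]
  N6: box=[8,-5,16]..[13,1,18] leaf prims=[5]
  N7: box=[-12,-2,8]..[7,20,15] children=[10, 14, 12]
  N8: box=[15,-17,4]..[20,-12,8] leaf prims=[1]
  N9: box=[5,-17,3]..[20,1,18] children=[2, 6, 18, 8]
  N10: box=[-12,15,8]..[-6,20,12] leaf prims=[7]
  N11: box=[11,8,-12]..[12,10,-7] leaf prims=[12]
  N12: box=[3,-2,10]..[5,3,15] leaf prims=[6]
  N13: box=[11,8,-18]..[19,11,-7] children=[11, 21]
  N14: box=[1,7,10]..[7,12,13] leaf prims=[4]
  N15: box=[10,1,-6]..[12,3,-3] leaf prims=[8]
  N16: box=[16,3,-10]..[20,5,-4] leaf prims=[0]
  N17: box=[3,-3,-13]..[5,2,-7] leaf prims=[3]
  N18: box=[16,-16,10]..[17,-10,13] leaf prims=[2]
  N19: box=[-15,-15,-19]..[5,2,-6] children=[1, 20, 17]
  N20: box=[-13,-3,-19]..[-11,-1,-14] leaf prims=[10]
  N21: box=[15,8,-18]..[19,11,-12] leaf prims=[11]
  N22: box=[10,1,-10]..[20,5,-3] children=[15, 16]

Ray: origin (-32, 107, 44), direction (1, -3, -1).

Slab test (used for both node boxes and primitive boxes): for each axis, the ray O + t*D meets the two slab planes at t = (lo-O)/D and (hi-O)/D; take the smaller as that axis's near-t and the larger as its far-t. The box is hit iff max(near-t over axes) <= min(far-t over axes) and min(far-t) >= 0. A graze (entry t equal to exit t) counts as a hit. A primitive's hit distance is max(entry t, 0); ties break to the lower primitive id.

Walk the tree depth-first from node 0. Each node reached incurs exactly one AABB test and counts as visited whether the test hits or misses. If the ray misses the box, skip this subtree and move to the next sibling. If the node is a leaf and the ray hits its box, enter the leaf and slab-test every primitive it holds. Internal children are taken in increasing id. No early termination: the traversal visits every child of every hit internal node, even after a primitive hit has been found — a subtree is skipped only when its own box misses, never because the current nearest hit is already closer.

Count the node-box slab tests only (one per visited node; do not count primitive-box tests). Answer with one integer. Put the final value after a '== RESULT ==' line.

Trace the traversal:
N0 x:[17,52] y:[86/3,124/3] z:[26,64] -> hit [86/3,124/3], descend [3, 7, 9, 19]
  N3 x:[38,52] y:[86/3,106/3] z:[45,64] -> miss, prune
  N7 x:[20,39] y:[29,109/3] z:[29,36] -> hit [29,36], descend [10, 12, 14]
    N10 x:[20,26] y:[29,92/3] z:[32,36] -> miss, prune
    N12 x:[35,37] y:[104/3,109/3] z:[29,34] -> miss, prune
    N14 x:[33,39] y:[95/3,100/3] z:[31,34] -> hit [33,100/3] leaf, test {P4@t=33}
  N9 x:[37,52] y:[106/3,124/3] z:[26,41] -> hit [37,41], descend [2, 6, 8, 18]
    N2 x:[37,38] y:[36,37] z:[36,41] -> hit [37,37] leaf, test {P9@t=37}
    N6 x:[40,45] y:[106/3,112/3] z:[26,28] -> miss, prune
    N8 x:[47,52] y:[119/3,124/3] z:[36,40] -> miss, prune
    N18 x:[48,49] y:[39,41] z:[31,34] -> miss, prune
  N19 x:[17,37] y:[35,122/3] z:[50,63] -> miss, prune

Visited [0, 3, 7, 10, 12, 14, 9, 2, 6, 8, 18, 19]. Tests: 12 box, 2 leaf. Nearest: P4.

== RESULT ==
12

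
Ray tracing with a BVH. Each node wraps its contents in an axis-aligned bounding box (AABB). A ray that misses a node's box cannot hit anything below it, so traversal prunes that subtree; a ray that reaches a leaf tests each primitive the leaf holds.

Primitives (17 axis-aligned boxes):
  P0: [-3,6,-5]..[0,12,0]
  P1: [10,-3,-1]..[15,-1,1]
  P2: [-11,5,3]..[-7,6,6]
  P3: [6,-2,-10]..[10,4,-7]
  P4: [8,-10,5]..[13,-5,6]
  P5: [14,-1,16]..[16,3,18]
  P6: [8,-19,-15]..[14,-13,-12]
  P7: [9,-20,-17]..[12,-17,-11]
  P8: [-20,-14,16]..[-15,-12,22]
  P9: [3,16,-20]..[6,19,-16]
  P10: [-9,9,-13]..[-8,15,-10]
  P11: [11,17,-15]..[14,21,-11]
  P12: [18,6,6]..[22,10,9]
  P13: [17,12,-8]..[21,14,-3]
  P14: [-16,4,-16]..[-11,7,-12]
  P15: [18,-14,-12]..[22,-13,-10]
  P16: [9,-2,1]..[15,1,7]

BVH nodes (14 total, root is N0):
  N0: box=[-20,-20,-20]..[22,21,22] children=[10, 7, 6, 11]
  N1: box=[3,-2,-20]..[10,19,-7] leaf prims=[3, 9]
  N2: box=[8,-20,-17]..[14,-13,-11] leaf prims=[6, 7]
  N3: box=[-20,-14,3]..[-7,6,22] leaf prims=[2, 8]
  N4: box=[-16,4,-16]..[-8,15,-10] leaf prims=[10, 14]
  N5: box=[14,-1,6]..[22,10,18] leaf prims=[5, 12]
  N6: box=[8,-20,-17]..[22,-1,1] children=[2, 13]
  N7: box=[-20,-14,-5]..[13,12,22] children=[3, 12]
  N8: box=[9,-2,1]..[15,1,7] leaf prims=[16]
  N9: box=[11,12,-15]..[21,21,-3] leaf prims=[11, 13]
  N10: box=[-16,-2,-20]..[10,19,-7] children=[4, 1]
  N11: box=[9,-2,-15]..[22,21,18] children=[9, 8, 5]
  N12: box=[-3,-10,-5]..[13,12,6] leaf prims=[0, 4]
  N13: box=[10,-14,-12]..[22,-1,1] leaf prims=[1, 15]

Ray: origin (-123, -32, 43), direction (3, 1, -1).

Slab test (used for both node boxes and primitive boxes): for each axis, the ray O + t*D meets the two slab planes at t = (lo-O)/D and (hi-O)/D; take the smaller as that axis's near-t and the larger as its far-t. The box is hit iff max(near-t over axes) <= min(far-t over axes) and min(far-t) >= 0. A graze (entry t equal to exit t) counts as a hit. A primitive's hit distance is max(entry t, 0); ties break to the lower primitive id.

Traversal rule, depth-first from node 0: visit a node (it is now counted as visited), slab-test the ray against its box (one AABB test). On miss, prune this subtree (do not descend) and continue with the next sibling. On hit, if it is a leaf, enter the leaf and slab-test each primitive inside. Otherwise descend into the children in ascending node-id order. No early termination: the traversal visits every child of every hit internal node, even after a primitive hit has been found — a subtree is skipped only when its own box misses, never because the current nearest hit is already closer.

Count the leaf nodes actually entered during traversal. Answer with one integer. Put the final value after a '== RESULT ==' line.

Trace the traversal:
N0 x:[103/3,145/3] y:[12,53] z:[21,63] -> hit [103/3,145/3], descend [6, 7, 10, 11]
  N6 x:[131/3,145/3] y:[12,31] z:[42,60] -> miss, prune
  N7 x:[103/3,136/3] y:[18,44] z:[21,48] -> hit [103/3,44], descend [3, 12]
    N3 x:[103/3,116/3] y:[18,38] z:[21,40] -> hit [103/3,38] leaf, test {P2@t=112/3, P8(miss)}
    N12 x:[40,136/3] y:[22,44] z:[37,48] -> hit [40,44] leaf, test {P0(miss), P4(miss)}
  N10 x:[107/3,133/3] y:[30,51] z:[50,63] -> miss, prune
  N11 x:[44,145/3] y:[30,53] z:[25,58] -> hit [44,145/3], descend [5, 8, 9]
    N5 x:[137/3,145/3] y:[31,42] z:[25,37] -> miss, prune
    N8 x:[44,46] y:[30,33] z:[36,42] -> miss, prune
    N9 x:[134/3,48] y:[44,53] z:[46,58] -> hit [46,48] leaf, test {P11(miss), P13(miss)}

Visited [0, 6, 7, 3, 12, 10, 11, 5, 8, 9]. Tests: 10 box, 3 leaf. Nearest: P2.

== RESULT ==
3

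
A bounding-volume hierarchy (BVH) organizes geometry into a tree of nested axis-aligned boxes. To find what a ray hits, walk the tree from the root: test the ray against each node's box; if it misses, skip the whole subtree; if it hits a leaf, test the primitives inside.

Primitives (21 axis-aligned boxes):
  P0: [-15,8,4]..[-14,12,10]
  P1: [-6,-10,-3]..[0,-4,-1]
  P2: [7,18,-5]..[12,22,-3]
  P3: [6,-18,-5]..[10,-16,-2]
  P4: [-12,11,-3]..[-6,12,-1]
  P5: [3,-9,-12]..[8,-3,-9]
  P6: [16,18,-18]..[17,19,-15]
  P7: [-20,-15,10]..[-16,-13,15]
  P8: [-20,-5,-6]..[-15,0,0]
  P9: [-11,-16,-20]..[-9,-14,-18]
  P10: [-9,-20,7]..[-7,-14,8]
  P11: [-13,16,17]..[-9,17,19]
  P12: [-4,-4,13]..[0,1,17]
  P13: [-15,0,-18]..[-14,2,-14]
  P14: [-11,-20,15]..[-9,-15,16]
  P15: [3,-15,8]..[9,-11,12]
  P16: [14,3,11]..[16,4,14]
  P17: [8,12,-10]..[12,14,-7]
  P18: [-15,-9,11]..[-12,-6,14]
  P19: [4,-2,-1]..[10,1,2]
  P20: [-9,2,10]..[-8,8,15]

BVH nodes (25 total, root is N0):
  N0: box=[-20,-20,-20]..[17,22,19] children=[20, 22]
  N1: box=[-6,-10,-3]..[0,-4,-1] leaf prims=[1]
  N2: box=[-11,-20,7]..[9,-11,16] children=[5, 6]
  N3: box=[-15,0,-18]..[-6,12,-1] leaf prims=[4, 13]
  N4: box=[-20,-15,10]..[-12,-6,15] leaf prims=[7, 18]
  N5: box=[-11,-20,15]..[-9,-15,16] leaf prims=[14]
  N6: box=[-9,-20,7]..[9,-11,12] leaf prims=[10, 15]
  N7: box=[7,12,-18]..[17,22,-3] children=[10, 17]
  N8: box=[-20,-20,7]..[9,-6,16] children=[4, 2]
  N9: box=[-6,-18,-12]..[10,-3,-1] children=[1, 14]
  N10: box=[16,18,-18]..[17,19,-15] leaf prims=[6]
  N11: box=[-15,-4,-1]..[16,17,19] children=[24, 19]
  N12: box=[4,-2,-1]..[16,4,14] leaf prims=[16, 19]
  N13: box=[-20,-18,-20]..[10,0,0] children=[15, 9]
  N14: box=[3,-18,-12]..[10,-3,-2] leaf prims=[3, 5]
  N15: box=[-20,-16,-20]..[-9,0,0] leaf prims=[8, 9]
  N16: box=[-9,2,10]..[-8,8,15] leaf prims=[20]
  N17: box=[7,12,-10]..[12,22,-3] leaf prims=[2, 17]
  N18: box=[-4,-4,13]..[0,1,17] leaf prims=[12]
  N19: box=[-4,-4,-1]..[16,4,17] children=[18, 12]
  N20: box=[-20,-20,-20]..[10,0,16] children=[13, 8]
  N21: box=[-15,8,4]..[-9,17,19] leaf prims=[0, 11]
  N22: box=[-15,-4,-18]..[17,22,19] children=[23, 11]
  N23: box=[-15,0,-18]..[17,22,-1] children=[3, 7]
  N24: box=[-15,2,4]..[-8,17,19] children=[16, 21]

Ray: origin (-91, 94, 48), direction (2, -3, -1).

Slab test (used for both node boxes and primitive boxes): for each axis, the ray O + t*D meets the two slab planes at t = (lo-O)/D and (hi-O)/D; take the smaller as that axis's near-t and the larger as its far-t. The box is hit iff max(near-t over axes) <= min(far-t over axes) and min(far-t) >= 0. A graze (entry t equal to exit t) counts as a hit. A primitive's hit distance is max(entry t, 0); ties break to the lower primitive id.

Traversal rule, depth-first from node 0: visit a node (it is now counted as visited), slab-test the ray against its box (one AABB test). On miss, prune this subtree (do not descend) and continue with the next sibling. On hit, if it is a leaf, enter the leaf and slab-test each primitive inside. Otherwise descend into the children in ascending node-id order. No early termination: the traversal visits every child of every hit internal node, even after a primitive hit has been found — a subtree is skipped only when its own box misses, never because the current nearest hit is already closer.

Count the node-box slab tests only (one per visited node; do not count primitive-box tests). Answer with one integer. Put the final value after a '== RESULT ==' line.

Traverse from the root:
N0 x:[71/2,54] y:[24,38] z:[29,68] -> hit [71/2,38], descend [20, 22]
  N20 x:[71/2,101/2] y:[94/3,38] z:[32,68] -> hit [71/2,38], descend [8, 13]
    N8 x:[71/2,50] y:[100/3,38] z:[32,41] -> hit [71/2,38], descend [2, 4]
      N2 x:[40,50] y:[35,38] z:[32,41] -> miss, prune
      N4 x:[71/2,79/2] y:[100/3,109/3] z:[33,38] -> hit [71/2,109/3] leaf, test {P7@t=107/3, P18(miss)}
    N13 x:[71/2,101/2] y:[94/3,112/3] z:[48,68] -> miss, prune
  N22 x:[38,54] y:[24,98/3] z:[29,66] -> miss, prune

order=[0, 20, 8, 2, 4, 13, 22]  |boxes|=7  |leaves|=1  hit=P7

== RESULT ==
7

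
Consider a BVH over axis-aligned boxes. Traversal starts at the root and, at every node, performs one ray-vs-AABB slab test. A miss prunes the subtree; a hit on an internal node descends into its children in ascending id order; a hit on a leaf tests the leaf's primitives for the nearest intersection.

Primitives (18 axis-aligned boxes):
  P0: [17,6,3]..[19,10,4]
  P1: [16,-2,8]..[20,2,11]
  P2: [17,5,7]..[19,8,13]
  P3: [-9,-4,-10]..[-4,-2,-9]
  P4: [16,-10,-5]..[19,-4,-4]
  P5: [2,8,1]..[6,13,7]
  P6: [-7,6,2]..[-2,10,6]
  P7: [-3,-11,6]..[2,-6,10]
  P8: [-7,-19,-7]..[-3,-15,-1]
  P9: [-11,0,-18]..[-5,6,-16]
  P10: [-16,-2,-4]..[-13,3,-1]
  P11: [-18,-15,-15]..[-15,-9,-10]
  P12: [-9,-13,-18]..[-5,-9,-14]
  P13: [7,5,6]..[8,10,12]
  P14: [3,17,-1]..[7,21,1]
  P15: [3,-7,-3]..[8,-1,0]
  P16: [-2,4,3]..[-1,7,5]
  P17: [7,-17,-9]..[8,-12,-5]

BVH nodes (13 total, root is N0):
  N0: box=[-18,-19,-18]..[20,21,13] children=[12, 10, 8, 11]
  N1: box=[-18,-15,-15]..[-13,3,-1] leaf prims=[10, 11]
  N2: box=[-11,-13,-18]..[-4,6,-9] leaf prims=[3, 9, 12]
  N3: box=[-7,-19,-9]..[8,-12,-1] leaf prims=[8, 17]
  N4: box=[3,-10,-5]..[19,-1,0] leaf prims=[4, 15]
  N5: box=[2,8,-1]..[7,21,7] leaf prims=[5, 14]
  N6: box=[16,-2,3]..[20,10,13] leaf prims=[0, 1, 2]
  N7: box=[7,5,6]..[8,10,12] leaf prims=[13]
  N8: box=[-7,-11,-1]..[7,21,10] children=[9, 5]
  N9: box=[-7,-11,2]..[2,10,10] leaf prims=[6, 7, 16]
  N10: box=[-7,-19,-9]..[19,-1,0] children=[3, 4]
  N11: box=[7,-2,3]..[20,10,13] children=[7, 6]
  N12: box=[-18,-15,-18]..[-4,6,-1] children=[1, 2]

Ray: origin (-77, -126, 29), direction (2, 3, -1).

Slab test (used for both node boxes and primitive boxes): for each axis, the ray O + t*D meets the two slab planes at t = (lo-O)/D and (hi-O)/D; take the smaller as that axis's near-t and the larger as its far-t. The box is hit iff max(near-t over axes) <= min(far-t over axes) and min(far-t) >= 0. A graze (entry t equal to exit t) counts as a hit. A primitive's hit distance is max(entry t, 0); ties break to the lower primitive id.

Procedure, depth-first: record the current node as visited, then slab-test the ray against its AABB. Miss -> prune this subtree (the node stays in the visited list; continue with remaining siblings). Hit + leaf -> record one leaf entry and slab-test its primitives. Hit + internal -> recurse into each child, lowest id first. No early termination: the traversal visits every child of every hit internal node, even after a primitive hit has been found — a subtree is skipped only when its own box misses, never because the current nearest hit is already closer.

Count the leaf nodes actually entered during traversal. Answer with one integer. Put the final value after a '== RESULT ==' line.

Traverse from the root:
N0 x:[59/2,97/2] y:[107/3,49] z:[16,47] -> hit [107/3,47], descend [8, 10, 11, 12]
  N8 x:[35,42] y:[115/3,49] z:[19,30] -> miss, prune
  N10 x:[35,48] y:[107/3,125/3] z:[29,38] -> hit [107/3,38], descend [3, 4]
    N3 x:[35,85/2] y:[107/3,38] z:[30,38] -> hit [107/3,38] leaf, test {P8@t=107/3, P17(miss)}
    N4 x:[40,48] y:[116/3,125/3] z:[29,34] -> miss, prune
  N11 x:[42,97/2] y:[124/3,136/3] z:[16,26] -> miss, prune
  N12 x:[59/2,73/2] y:[37,44] z:[30,47] -> miss, prune

Summary -> nodes [0, 8, 10, 3, 4, 11, 12]; box-tests=7; leaf-entries=1; first=P8

== RESULT ==
1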